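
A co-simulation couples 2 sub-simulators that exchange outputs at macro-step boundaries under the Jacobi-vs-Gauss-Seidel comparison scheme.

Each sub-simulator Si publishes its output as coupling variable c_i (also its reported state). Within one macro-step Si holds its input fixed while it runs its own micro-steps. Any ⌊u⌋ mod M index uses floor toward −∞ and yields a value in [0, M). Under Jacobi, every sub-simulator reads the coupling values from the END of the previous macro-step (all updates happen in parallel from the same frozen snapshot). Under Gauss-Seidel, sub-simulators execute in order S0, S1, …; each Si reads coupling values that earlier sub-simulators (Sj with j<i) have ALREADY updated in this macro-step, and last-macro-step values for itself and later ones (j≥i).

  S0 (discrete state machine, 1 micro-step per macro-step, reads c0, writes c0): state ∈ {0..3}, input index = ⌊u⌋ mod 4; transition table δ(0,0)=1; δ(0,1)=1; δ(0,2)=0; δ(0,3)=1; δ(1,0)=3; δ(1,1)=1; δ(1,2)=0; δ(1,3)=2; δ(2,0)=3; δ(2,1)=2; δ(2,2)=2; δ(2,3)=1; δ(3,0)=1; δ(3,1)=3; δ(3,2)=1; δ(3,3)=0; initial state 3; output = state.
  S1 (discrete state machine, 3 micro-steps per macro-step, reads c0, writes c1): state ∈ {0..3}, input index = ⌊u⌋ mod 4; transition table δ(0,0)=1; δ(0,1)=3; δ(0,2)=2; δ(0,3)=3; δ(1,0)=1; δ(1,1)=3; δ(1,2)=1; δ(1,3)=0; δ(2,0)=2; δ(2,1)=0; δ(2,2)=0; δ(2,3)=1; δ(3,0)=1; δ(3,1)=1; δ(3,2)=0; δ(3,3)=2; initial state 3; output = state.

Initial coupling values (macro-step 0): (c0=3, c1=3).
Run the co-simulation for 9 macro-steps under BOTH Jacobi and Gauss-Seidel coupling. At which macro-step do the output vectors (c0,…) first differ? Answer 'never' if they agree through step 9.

[Jacobi] macro 1: S0 reads c0=3 → after 1×micro: 0; S1 reads c0=3 → after 3×micro: 0 ⇒ (c0=0, c1=0)
[Jacobi] macro 2: S0 reads c0=0 → after 1×micro: 1; S1 reads c0=0 → after 3×micro: 1 ⇒ (c0=1, c1=1)
[Jacobi] macro 3: S0 reads c0=1 → after 1×micro: 1; S1 reads c0=1 → after 3×micro: 3 ⇒ (c0=1, c1=3)
[Jacobi] macro 4: S0 reads c0=1 → after 1×micro: 1; S1 reads c0=1 → after 3×micro: 1 ⇒ (c0=1, c1=1)
[Jacobi] macro 5: S0 reads c0=1 → after 1×micro: 1; S1 reads c0=1 → after 3×micro: 3 ⇒ (c0=1, c1=3)
[Jacobi] macro 6: S0 reads c0=1 → after 1×micro: 1; S1 reads c0=1 → after 3×micro: 1 ⇒ (c0=1, c1=1)
[Jacobi] macro 7: S0 reads c0=1 → after 1×micro: 1; S1 reads c0=1 → after 3×micro: 3 ⇒ (c0=1, c1=3)
[Jacobi] macro 8: S0 reads c0=1 → after 1×micro: 1; S1 reads c0=1 → after 3×micro: 1 ⇒ (c0=1, c1=1)
[Jacobi] macro 9: S0 reads c0=1 → after 1×micro: 1; S1 reads c0=1 → after 3×micro: 3 ⇒ (c0=1, c1=3)
[Gauss-Seidel] macro 1: S0 reads c0=3 → after 1×micro: 0; S1 reads c0=0 → after 3×micro: 1 ⇒ (c0=0, c1=1)
[Gauss-Seidel] macro 2: S0 reads c0=0 → after 1×micro: 1; S1 reads c0=1 → after 3×micro: 3 ⇒ (c0=1, c1=3)
[Gauss-Seidel] macro 3: S0 reads c0=1 → after 1×micro: 1; S1 reads c0=1 → after 3×micro: 1 ⇒ (c0=1, c1=1)
[Gauss-Seidel] macro 4: S0 reads c0=1 → after 1×micro: 1; S1 reads c0=1 → after 3×micro: 3 ⇒ (c0=1, c1=3)
[Gauss-Seidel] macro 5: S0 reads c0=1 → after 1×micro: 1; S1 reads c0=1 → after 3×micro: 1 ⇒ (c0=1, c1=1)
[Gauss-Seidel] macro 6: S0 reads c0=1 → after 1×micro: 1; S1 reads c0=1 → after 3×micro: 3 ⇒ (c0=1, c1=3)
[Gauss-Seidel] macro 7: S0 reads c0=1 → after 1×micro: 1; S1 reads c0=1 → after 3×micro: 1 ⇒ (c0=1, c1=1)
[Gauss-Seidel] macro 8: S0 reads c0=1 → after 1×micro: 1; S1 reads c0=1 → after 3×micro: 3 ⇒ (c0=1, c1=3)
[Gauss-Seidel] macro 9: S0 reads c0=1 → after 1×micro: 1; S1 reads c0=1 → after 3×micro: 1 ⇒ (c0=1, c1=1)

first divergence at macro-step: 1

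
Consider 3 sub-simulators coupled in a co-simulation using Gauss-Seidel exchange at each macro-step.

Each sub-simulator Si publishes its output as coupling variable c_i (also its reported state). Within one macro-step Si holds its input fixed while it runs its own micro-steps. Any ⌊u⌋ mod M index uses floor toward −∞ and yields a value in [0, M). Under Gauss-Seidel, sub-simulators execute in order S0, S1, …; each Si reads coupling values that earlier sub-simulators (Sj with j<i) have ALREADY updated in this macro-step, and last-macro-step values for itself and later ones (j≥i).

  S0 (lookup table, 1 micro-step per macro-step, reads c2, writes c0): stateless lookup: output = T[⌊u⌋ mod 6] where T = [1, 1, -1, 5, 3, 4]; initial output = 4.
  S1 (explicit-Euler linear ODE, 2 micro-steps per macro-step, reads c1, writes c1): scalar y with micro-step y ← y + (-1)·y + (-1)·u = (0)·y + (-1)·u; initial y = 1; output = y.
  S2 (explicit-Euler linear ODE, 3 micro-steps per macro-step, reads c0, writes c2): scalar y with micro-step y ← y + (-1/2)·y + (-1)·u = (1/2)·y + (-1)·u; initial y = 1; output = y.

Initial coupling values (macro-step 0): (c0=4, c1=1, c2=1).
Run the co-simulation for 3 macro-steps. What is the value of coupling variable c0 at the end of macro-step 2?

macro 1: S0 reads c2=1 → after 1×micro: 1; S1 reads c1=1 → after 2×micro: -1; S2 reads c0=1 → after 3×micro: -13/8 ⇒ (c0=1, c1=-1, c2=-13/8)
macro 2: S0 reads c2=-13/8 → after 1×micro: 3; S1 reads c1=-1 → after 2×micro: 1; S2 reads c0=3 → after 3×micro: -349/64 ⇒ (c0=3, c1=1, c2=-349/64)
macro 3: S0 reads c2=-349/64 → after 1×micro: 1; S1 reads c1=1 → after 2×micro: -1; S2 reads c0=1 → after 3×micro: -1245/512 ⇒ (c0=1, c1=-1, c2=-1245/512)

c0 at macro-step 2 = 3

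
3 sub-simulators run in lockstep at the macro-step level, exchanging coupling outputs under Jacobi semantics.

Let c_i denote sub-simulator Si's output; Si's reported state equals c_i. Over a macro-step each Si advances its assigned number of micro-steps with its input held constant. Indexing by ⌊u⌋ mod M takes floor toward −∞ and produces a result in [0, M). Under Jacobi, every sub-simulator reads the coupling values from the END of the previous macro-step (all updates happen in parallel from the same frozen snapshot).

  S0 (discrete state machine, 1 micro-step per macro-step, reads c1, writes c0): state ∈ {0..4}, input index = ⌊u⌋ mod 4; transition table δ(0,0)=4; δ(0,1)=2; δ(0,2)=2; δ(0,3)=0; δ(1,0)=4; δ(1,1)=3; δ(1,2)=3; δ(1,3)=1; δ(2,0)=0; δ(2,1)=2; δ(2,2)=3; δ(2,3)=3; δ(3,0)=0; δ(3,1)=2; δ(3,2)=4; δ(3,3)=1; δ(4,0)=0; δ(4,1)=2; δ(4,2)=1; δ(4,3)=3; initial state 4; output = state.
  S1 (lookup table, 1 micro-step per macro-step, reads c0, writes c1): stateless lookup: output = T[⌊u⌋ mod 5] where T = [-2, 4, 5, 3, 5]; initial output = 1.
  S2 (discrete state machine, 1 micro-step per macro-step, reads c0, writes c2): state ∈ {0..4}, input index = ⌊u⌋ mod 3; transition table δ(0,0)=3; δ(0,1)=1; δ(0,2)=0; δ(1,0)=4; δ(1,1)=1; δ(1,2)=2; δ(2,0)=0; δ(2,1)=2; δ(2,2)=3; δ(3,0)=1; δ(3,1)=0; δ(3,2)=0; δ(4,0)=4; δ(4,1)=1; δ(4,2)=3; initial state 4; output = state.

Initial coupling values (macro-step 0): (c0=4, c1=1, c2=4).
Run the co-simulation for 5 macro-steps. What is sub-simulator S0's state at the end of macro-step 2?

macro 1: S0 reads c1=1 → after 1×micro: 2; S1 reads c0=4 → after 1×micro: 5; S2 reads c0=4 → after 1×micro: 1 ⇒ (c0=2, c1=5, c2=1)
macro 2: S0 reads c1=5 → after 1×micro: 2; S1 reads c0=2 → after 1×micro: 5; S2 reads c0=2 → after 1×micro: 2 ⇒ (c0=2, c1=5, c2=2)
macro 3: S0 reads c1=5 → after 1×micro: 2; S1 reads c0=2 → after 1×micro: 5; S2 reads c0=2 → after 1×micro: 3 ⇒ (c0=2, c1=5, c2=3)
macro 4: S0 reads c1=5 → after 1×micro: 2; S1 reads c0=2 → after 1×micro: 5; S2 reads c0=2 → after 1×micro: 0 ⇒ (c0=2, c1=5, c2=0)
macro 5: S0 reads c1=5 → after 1×micro: 2; S1 reads c0=2 → after 1×micro: 5; S2 reads c0=2 → after 1×micro: 0 ⇒ (c0=2, c1=5, c2=0)

S0 state at macro-step 2 = 2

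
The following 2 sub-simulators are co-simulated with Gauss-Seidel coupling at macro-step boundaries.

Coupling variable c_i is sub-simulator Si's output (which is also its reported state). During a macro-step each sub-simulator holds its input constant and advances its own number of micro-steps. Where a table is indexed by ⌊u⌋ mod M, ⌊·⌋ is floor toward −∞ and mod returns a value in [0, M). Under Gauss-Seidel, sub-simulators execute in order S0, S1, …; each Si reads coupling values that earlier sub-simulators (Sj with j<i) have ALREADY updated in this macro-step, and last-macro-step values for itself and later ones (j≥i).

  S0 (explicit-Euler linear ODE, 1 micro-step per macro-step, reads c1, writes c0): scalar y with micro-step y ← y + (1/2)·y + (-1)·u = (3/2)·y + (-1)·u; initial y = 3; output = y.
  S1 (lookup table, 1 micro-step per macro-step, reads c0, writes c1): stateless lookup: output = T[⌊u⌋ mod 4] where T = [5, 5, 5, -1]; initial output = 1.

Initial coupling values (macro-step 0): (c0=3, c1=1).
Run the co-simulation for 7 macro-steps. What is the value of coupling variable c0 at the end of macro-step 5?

macro 1: S0 reads c1=1 → after 1×micro: 7/2; S1 reads c0=7/2 → after 1×micro: -1 ⇒ (c0=7/2, c1=-1)
macro 2: S0 reads c1=-1 → after 1×micro: 25/4; S1 reads c0=25/4 → after 1×micro: 5 ⇒ (c0=25/4, c1=5)
macro 3: S0 reads c1=5 → after 1×micro: 35/8; S1 reads c0=35/8 → after 1×micro: 5 ⇒ (c0=35/8, c1=5)
macro 4: S0 reads c1=5 → after 1×micro: 25/16; S1 reads c0=25/16 → after 1×micro: 5 ⇒ (c0=25/16, c1=5)
macro 5: S0 reads c1=5 → after 1×micro: -85/32; S1 reads c0=-85/32 → after 1×micro: 5 ⇒ (c0=-85/32, c1=5)
macro 6: S0 reads c1=5 → after 1×micro: -575/64; S1 reads c0=-575/64 → after 1×micro: -1 ⇒ (c0=-575/64, c1=-1)
macro 7: S0 reads c1=-1 → after 1×micro: -1597/128; S1 reads c0=-1597/128 → after 1×micro: -1 ⇒ (c0=-1597/128, c1=-1)

c0 at macro-step 5 = -85/32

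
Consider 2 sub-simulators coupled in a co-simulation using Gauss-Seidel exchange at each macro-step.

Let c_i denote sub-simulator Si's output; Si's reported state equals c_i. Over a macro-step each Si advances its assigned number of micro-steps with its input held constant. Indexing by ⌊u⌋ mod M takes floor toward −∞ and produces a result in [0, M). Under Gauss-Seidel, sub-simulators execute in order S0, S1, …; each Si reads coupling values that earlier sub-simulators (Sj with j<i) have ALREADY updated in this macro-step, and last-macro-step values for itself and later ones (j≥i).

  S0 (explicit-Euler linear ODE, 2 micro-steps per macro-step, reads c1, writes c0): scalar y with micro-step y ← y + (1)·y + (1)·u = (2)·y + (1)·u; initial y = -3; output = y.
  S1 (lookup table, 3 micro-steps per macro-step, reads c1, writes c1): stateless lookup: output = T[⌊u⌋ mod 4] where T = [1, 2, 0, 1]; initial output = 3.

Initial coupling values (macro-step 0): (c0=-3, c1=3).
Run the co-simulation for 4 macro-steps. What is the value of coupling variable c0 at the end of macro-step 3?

c0 at macro-step 3 = -30

macro 1: S0 reads c1=3 → after 2×micro: -3; S1 reads c1=3 → after 3×micro: 1 ⇒ (c0=-3, c1=1)
macro 2: S0 reads c1=1 → after 2×micro: -9; S1 reads c1=1 → after 3×micro: 2 ⇒ (c0=-9, c1=2)
macro 3: S0 reads c1=2 → after 2×micro: -30; S1 reads c1=2 → after 3×micro: 0 ⇒ (c0=-30, c1=0)
macro 4: S0 reads c1=0 → after 2×micro: -120; S1 reads c1=0 → after 3×micro: 1 ⇒ (c0=-120, c1=1)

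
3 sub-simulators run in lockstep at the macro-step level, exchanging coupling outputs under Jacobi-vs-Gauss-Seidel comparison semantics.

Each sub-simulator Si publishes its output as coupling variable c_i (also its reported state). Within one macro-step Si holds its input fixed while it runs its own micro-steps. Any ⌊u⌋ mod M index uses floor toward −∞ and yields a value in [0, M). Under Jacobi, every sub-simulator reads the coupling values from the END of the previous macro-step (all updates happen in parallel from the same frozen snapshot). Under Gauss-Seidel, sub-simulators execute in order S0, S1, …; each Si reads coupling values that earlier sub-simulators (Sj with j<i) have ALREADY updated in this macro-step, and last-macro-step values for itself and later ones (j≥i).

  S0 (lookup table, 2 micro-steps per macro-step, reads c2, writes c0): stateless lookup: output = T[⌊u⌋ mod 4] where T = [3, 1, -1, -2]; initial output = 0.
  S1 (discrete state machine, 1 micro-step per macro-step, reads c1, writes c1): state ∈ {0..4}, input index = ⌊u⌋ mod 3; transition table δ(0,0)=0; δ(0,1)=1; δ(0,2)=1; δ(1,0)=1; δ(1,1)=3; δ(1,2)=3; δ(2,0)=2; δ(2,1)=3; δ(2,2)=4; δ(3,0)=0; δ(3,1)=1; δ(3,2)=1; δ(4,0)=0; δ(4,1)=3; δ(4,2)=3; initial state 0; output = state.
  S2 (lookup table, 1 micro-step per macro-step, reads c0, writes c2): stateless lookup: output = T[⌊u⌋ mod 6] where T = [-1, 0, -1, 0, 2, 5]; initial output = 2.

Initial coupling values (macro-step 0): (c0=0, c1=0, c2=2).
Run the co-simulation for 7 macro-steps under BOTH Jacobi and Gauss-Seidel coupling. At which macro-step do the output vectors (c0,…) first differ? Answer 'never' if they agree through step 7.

first divergence at macro-step: 1

[Jacobi] macro 1: S0 reads c2=2 → after 2×micro: -1; S1 reads c1=0 → after 1×micro: 0; S2 reads c0=0 → after 1×micro: -1 ⇒ (c0=-1, c1=0, c2=-1)
[Jacobi] macro 2: S0 reads c2=-1 → after 2×micro: -2; S1 reads c1=0 → after 1×micro: 0; S2 reads c0=-1 → after 1×micro: 5 ⇒ (c0=-2, c1=0, c2=5)
[Jacobi] macro 3: S0 reads c2=5 → after 2×micro: 1; S1 reads c1=0 → after 1×micro: 0; S2 reads c0=-2 → after 1×micro: 2 ⇒ (c0=1, c1=0, c2=2)
[Jacobi] macro 4: S0 reads c2=2 → after 2×micro: -1; S1 reads c1=0 → after 1×micro: 0; S2 reads c0=1 → after 1×micro: 0 ⇒ (c0=-1, c1=0, c2=0)
[Jacobi] macro 5: S0 reads c2=0 → after 2×micro: 3; S1 reads c1=0 → after 1×micro: 0; S2 reads c0=-1 → after 1×micro: 5 ⇒ (c0=3, c1=0, c2=5)
[Jacobi] macro 6: S0 reads c2=5 → after 2×micro: 1; S1 reads c1=0 → after 1×micro: 0; S2 reads c0=3 → after 1×micro: 0 ⇒ (c0=1, c1=0, c2=0)
[Jacobi] macro 7: S0 reads c2=0 → after 2×micro: 3; S1 reads c1=0 → after 1×micro: 0; S2 reads c0=1 → after 1×micro: 0 ⇒ (c0=3, c1=0, c2=0)
[Gauss-Seidel] macro 1: S0 reads c2=2 → after 2×micro: -1; S1 reads c1=0 → after 1×micro: 0; S2 reads c0=-1 → after 1×micro: 5 ⇒ (c0=-1, c1=0, c2=5)
[Gauss-Seidel] macro 2: S0 reads c2=5 → after 2×micro: 1; S1 reads c1=0 → after 1×micro: 0; S2 reads c0=1 → after 1×micro: 0 ⇒ (c0=1, c1=0, c2=0)
[Gauss-Seidel] macro 3: S0 reads c2=0 → after 2×micro: 3; S1 reads c1=0 → after 1×micro: 0; S2 reads c0=3 → after 1×micro: 0 ⇒ (c0=3, c1=0, c2=0)
[Gauss-Seidel] macro 4: S0 reads c2=0 → after 2×micro: 3; S1 reads c1=0 → after 1×micro: 0; S2 reads c0=3 → after 1×micro: 0 ⇒ (c0=3, c1=0, c2=0)
[Gauss-Seidel] macro 5: S0 reads c2=0 → after 2×micro: 3; S1 reads c1=0 → after 1×micro: 0; S2 reads c0=3 → after 1×micro: 0 ⇒ (c0=3, c1=0, c2=0)
[Gauss-Seidel] macro 6: S0 reads c2=0 → after 2×micro: 3; S1 reads c1=0 → after 1×micro: 0; S2 reads c0=3 → after 1×micro: 0 ⇒ (c0=3, c1=0, c2=0)
[Gauss-Seidel] macro 7: S0 reads c2=0 → after 2×micro: 3; S1 reads c1=0 → after 1×micro: 0; S2 reads c0=3 → after 1×micro: 0 ⇒ (c0=3, c1=0, c2=0)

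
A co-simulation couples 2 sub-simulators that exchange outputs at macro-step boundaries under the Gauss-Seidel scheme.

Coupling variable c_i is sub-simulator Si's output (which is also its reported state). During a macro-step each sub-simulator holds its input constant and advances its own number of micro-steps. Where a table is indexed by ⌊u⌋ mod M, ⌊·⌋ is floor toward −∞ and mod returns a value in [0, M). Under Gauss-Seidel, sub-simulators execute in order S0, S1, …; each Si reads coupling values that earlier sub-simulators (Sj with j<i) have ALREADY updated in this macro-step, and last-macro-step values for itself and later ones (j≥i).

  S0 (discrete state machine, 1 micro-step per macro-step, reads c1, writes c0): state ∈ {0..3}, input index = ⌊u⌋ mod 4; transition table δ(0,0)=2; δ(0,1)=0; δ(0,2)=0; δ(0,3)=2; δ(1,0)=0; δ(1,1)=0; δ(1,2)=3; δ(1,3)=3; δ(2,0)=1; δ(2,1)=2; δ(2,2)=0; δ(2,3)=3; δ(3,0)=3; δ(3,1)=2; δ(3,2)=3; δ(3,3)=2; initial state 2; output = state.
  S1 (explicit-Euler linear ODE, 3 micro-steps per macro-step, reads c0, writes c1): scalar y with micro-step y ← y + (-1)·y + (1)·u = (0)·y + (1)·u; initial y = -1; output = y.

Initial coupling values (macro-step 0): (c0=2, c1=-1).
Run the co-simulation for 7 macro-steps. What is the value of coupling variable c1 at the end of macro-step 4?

macro 1: S0 reads c1=-1 → after 1×micro: 3; S1 reads c0=3 → after 3×micro: 3 ⇒ (c0=3, c1=3)
macro 2: S0 reads c1=3 → after 1×micro: 2; S1 reads c0=2 → after 3×micro: 2 ⇒ (c0=2, c1=2)
macro 3: S0 reads c1=2 → after 1×micro: 0; S1 reads c0=0 → after 3×micro: 0 ⇒ (c0=0, c1=0)
macro 4: S0 reads c1=0 → after 1×micro: 2; S1 reads c0=2 → after 3×micro: 2 ⇒ (c0=2, c1=2)
macro 5: S0 reads c1=2 → after 1×micro: 0; S1 reads c0=0 → after 3×micro: 0 ⇒ (c0=0, c1=0)
macro 6: S0 reads c1=0 → after 1×micro: 2; S1 reads c0=2 → after 3×micro: 2 ⇒ (c0=2, c1=2)
macro 7: S0 reads c1=2 → after 1×micro: 0; S1 reads c0=0 → after 3×micro: 0 ⇒ (c0=0, c1=0)

c1 at macro-step 4 = 2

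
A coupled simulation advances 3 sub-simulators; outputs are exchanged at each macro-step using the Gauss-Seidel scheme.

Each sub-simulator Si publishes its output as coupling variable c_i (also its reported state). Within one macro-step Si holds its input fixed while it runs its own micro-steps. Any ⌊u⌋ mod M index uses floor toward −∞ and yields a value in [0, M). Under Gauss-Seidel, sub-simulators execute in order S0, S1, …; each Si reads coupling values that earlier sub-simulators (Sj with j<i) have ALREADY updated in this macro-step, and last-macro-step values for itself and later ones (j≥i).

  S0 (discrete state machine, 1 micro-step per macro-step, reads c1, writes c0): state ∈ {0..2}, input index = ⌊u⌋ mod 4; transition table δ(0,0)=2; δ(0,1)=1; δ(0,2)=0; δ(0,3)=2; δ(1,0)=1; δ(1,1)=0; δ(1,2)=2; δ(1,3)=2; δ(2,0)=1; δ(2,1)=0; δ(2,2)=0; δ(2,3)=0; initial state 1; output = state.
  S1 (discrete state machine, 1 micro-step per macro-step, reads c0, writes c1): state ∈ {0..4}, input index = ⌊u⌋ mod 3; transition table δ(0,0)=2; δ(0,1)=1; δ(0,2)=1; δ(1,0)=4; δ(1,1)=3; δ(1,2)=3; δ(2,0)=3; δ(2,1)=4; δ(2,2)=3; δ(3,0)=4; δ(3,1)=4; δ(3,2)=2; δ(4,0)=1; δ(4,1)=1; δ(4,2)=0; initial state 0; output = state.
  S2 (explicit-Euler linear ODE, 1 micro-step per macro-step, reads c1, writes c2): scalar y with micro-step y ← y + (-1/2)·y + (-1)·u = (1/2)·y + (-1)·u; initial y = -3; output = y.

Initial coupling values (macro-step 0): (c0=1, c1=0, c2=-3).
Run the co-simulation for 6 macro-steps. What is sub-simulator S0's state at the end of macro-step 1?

S0 state at macro-step 1 = 1

macro 1: S0 reads c1=0 → after 1×micro: 1; S1 reads c0=1 → after 1×micro: 1; S2 reads c1=1 → after 1×micro: -5/2 ⇒ (c0=1, c1=1, c2=-5/2)
macro 2: S0 reads c1=1 → after 1×micro: 0; S1 reads c0=0 → after 1×micro: 4; S2 reads c1=4 → after 1×micro: -21/4 ⇒ (c0=0, c1=4, c2=-21/4)
macro 3: S0 reads c1=4 → after 1×micro: 2; S1 reads c0=2 → after 1×micro: 0; S2 reads c1=0 → after 1×micro: -21/8 ⇒ (c0=2, c1=0, c2=-21/8)
macro 4: S0 reads c1=0 → after 1×micro: 1; S1 reads c0=1 → after 1×micro: 1; S2 reads c1=1 → after 1×micro: -37/16 ⇒ (c0=1, c1=1, c2=-37/16)
macro 5: S0 reads c1=1 → after 1×micro: 0; S1 reads c0=0 → after 1×micro: 4; S2 reads c1=4 → after 1×micro: -165/32 ⇒ (c0=0, c1=4, c2=-165/32)
macro 6: S0 reads c1=4 → after 1×micro: 2; S1 reads c0=2 → after 1×micro: 0; S2 reads c1=0 → after 1×micro: -165/64 ⇒ (c0=2, c1=0, c2=-165/64)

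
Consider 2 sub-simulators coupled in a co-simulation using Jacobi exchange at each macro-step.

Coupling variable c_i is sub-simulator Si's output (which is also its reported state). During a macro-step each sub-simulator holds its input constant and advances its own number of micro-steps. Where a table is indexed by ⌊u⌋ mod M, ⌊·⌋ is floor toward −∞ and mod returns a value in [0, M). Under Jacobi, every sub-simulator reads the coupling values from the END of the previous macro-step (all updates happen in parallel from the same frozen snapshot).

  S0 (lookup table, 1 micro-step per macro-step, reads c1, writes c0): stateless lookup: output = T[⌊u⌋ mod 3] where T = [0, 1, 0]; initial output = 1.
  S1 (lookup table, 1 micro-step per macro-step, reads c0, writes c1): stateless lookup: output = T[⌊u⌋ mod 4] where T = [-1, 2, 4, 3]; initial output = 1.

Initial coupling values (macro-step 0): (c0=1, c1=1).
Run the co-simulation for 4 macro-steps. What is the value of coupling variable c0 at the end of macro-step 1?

macro 1: S0 reads c1=1 → after 1×micro: 1; S1 reads c0=1 → after 1×micro: 2 ⇒ (c0=1, c1=2)
macro 2: S0 reads c1=2 → after 1×micro: 0; S1 reads c0=1 → after 1×micro: 2 ⇒ (c0=0, c1=2)
macro 3: S0 reads c1=2 → after 1×micro: 0; S1 reads c0=0 → after 1×micro: -1 ⇒ (c0=0, c1=-1)
macro 4: S0 reads c1=-1 → after 1×micro: 0; S1 reads c0=0 → after 1×micro: -1 ⇒ (c0=0, c1=-1)

c0 at macro-step 1 = 1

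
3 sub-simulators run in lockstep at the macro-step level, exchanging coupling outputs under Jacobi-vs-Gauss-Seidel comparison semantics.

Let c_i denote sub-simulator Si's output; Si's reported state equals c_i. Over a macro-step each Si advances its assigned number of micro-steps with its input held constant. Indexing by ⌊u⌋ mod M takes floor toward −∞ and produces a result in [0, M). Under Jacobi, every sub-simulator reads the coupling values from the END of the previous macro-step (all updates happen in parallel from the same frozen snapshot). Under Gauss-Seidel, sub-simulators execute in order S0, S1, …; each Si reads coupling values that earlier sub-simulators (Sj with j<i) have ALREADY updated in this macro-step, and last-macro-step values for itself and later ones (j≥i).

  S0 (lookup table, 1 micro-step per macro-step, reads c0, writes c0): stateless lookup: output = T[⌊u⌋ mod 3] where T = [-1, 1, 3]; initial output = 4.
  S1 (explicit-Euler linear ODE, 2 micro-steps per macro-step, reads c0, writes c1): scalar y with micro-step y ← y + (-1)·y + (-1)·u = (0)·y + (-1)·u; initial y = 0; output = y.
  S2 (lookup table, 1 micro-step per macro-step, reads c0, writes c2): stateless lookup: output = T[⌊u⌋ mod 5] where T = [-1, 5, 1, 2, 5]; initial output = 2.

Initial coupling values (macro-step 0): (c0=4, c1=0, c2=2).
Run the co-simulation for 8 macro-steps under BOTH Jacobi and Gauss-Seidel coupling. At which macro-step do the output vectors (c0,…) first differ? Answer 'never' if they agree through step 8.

first divergence at macro-step: 1

[Jacobi] macro 1: S0 reads c0=4 → after 1×micro: 1; S1 reads c0=4 → after 2×micro: -4; S2 reads c0=4 → after 1×micro: 5 ⇒ (c0=1, c1=-4, c2=5)
[Jacobi] macro 2: S0 reads c0=1 → after 1×micro: 1; S1 reads c0=1 → after 2×micro: -1; S2 reads c0=1 → after 1×micro: 5 ⇒ (c0=1, c1=-1, c2=5)
[Jacobi] macro 3: S0 reads c0=1 → after 1×micro: 1; S1 reads c0=1 → after 2×micro: -1; S2 reads c0=1 → after 1×micro: 5 ⇒ (c0=1, c1=-1, c2=5)
[Jacobi] macro 4: S0 reads c0=1 → after 1×micro: 1; S1 reads c0=1 → after 2×micro: -1; S2 reads c0=1 → after 1×micro: 5 ⇒ (c0=1, c1=-1, c2=5)
[Jacobi] macro 5: S0 reads c0=1 → after 1×micro: 1; S1 reads c0=1 → after 2×micro: -1; S2 reads c0=1 → after 1×micro: 5 ⇒ (c0=1, c1=-1, c2=5)
[Jacobi] macro 6: S0 reads c0=1 → after 1×micro: 1; S1 reads c0=1 → after 2×micro: -1; S2 reads c0=1 → after 1×micro: 5 ⇒ (c0=1, c1=-1, c2=5)
[Jacobi] macro 7: S0 reads c0=1 → after 1×micro: 1; S1 reads c0=1 → after 2×micro: -1; S2 reads c0=1 → after 1×micro: 5 ⇒ (c0=1, c1=-1, c2=5)
[Jacobi] macro 8: S0 reads c0=1 → after 1×micro: 1; S1 reads c0=1 → after 2×micro: -1; S2 reads c0=1 → after 1×micro: 5 ⇒ (c0=1, c1=-1, c2=5)
[Gauss-Seidel] macro 1: S0 reads c0=4 → after 1×micro: 1; S1 reads c0=1 → after 2×micro: -1; S2 reads c0=1 → after 1×micro: 5 ⇒ (c0=1, c1=-1, c2=5)
[Gauss-Seidel] macro 2: S0 reads c0=1 → after 1×micro: 1; S1 reads c0=1 → after 2×micro: -1; S2 reads c0=1 → after 1×micro: 5 ⇒ (c0=1, c1=-1, c2=5)
[Gauss-Seidel] macro 3: S0 reads c0=1 → after 1×micro: 1; S1 reads c0=1 → after 2×micro: -1; S2 reads c0=1 → after 1×micro: 5 ⇒ (c0=1, c1=-1, c2=5)
[Gauss-Seidel] macro 4: S0 reads c0=1 → after 1×micro: 1; S1 reads c0=1 → after 2×micro: -1; S2 reads c0=1 → after 1×micro: 5 ⇒ (c0=1, c1=-1, c2=5)
[Gauss-Seidel] macro 5: S0 reads c0=1 → after 1×micro: 1; S1 reads c0=1 → after 2×micro: -1; S2 reads c0=1 → after 1×micro: 5 ⇒ (c0=1, c1=-1, c2=5)
[Gauss-Seidel] macro 6: S0 reads c0=1 → after 1×micro: 1; S1 reads c0=1 → after 2×micro: -1; S2 reads c0=1 → after 1×micro: 5 ⇒ (c0=1, c1=-1, c2=5)
[Gauss-Seidel] macro 7: S0 reads c0=1 → after 1×micro: 1; S1 reads c0=1 → after 2×micro: -1; S2 reads c0=1 → after 1×micro: 5 ⇒ (c0=1, c1=-1, c2=5)
[Gauss-Seidel] macro 8: S0 reads c0=1 → after 1×micro: 1; S1 reads c0=1 → after 2×micro: -1; S2 reads c0=1 → after 1×micro: 5 ⇒ (c0=1, c1=-1, c2=5)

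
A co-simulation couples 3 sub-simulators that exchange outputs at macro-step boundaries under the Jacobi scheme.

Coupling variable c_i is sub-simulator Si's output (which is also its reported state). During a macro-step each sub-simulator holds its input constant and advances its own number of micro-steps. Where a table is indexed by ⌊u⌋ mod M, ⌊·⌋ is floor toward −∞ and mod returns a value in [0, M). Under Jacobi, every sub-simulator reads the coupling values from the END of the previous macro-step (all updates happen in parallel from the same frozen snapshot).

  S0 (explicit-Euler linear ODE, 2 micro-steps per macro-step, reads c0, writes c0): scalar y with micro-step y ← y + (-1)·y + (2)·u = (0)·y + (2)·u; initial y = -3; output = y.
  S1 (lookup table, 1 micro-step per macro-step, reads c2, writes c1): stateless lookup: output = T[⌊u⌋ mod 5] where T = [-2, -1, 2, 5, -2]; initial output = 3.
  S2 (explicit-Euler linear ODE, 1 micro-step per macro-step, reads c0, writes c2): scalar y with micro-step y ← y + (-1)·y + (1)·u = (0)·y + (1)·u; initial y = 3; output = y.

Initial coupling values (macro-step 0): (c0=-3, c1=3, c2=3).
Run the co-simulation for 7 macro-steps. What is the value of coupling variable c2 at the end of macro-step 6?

macro 1: S0 reads c0=-3 → after 2×micro: -6; S1 reads c2=3 → after 1×micro: 5; S2 reads c0=-3 → after 1×micro: -3 ⇒ (c0=-6, c1=5, c2=-3)
macro 2: S0 reads c0=-6 → after 2×micro: -12; S1 reads c2=-3 → after 1×micro: 2; S2 reads c0=-6 → after 1×micro: -6 ⇒ (c0=-12, c1=2, c2=-6)
macro 3: S0 reads c0=-12 → after 2×micro: -24; S1 reads c2=-6 → after 1×micro: -2; S2 reads c0=-12 → after 1×micro: -12 ⇒ (c0=-24, c1=-2, c2=-12)
macro 4: S0 reads c0=-24 → after 2×micro: -48; S1 reads c2=-12 → after 1×micro: 5; S2 reads c0=-24 → after 1×micro: -24 ⇒ (c0=-48, c1=5, c2=-24)
macro 5: S0 reads c0=-48 → after 2×micro: -96; S1 reads c2=-24 → after 1×micro: -1; S2 reads c0=-48 → after 1×micro: -48 ⇒ (c0=-96, c1=-1, c2=-48)
macro 6: S0 reads c0=-96 → after 2×micro: -192; S1 reads c2=-48 → after 1×micro: 2; S2 reads c0=-96 → after 1×micro: -96 ⇒ (c0=-192, c1=2, c2=-96)
macro 7: S0 reads c0=-192 → after 2×micro: -384; S1 reads c2=-96 → after 1×micro: -2; S2 reads c0=-192 → after 1×micro: -192 ⇒ (c0=-384, c1=-2, c2=-192)

c2 at macro-step 6 = -96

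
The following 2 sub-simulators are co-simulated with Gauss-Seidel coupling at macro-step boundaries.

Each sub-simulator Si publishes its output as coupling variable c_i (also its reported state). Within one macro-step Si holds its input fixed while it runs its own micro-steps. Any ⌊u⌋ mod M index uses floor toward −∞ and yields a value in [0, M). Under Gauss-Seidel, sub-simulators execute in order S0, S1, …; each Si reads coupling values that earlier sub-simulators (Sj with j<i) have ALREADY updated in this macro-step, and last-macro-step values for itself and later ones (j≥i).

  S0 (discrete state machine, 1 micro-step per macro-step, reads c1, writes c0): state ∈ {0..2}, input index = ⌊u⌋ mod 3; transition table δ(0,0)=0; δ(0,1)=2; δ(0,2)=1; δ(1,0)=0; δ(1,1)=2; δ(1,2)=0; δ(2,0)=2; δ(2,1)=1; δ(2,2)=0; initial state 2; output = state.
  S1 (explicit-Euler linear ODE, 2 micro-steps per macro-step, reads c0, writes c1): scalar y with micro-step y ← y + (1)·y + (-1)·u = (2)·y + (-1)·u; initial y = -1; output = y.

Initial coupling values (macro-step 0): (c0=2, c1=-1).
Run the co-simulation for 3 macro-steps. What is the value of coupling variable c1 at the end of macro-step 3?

macro 1: S0 reads c1=-1 → after 1×micro: 0; S1 reads c0=0 → after 2×micro: -4 ⇒ (c0=0, c1=-4)
macro 2: S0 reads c1=-4 → after 1×micro: 1; S1 reads c0=1 → after 2×micro: -19 ⇒ (c0=1, c1=-19)
macro 3: S0 reads c1=-19 → after 1×micro: 0; S1 reads c0=0 → after 2×micro: -76 ⇒ (c0=0, c1=-76)

c1 at macro-step 3 = -76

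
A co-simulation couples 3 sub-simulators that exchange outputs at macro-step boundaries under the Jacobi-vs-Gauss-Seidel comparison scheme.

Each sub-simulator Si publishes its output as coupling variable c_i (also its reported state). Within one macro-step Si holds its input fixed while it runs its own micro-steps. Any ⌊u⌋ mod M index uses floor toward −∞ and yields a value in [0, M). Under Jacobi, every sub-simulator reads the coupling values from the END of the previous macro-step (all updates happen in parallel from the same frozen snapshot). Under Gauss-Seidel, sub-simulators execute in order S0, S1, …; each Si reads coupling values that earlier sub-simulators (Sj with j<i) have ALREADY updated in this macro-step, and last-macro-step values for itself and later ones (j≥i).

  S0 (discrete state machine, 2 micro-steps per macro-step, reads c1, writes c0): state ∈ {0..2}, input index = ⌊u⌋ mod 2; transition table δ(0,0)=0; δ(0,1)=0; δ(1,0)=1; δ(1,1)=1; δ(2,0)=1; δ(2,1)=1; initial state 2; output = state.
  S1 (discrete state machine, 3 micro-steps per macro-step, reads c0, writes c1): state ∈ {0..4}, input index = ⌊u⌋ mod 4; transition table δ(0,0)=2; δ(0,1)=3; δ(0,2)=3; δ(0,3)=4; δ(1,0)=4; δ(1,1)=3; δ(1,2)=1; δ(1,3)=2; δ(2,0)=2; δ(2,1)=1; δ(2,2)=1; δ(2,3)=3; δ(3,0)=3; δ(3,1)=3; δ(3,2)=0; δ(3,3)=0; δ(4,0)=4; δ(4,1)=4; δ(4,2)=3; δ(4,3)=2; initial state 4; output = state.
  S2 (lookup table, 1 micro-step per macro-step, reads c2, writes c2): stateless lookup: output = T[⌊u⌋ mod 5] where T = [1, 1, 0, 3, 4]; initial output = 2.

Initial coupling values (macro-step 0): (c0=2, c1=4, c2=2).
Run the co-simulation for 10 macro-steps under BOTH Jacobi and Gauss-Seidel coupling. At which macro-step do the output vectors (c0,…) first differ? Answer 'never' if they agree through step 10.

first divergence at macro-step: 1

[Jacobi] macro 1: S0 reads c1=4 → after 2×micro: 1; S1 reads c0=2 → after 3×micro: 3; S2 reads c2=2 → after 1×micro: 0 ⇒ (c0=1, c1=3, c2=0)
[Jacobi] macro 2: S0 reads c1=3 → after 2×micro: 1; S1 reads c0=1 → after 3×micro: 3; S2 reads c2=0 → after 1×micro: 1 ⇒ (c0=1, c1=3, c2=1)
[Jacobi] macro 3: S0 reads c1=3 → after 2×micro: 1; S1 reads c0=1 → after 3×micro: 3; S2 reads c2=1 → after 1×micro: 1 ⇒ (c0=1, c1=3, c2=1)
[Jacobi] macro 4: S0 reads c1=3 → after 2×micro: 1; S1 reads c0=1 → after 3×micro: 3; S2 reads c2=1 → after 1×micro: 1 ⇒ (c0=1, c1=3, c2=1)
[Jacobi] macro 5: S0 reads c1=3 → after 2×micro: 1; S1 reads c0=1 → after 3×micro: 3; S2 reads c2=1 → after 1×micro: 1 ⇒ (c0=1, c1=3, c2=1)
[Jacobi] macro 6: S0 reads c1=3 → after 2×micro: 1; S1 reads c0=1 → after 3×micro: 3; S2 reads c2=1 → after 1×micro: 1 ⇒ (c0=1, c1=3, c2=1)
[Jacobi] macro 7: S0 reads c1=3 → after 2×micro: 1; S1 reads c0=1 → after 3×micro: 3; S2 reads c2=1 → after 1×micro: 1 ⇒ (c0=1, c1=3, c2=1)
[Jacobi] macro 8: S0 reads c1=3 → after 2×micro: 1; S1 reads c0=1 → after 3×micro: 3; S2 reads c2=1 → after 1×micro: 1 ⇒ (c0=1, c1=3, c2=1)
[Jacobi] macro 9: S0 reads c1=3 → after 2×micro: 1; S1 reads c0=1 → after 3×micro: 3; S2 reads c2=1 → after 1×micro: 1 ⇒ (c0=1, c1=3, c2=1)
[Jacobi] macro 10: S0 reads c1=3 → after 2×micro: 1; S1 reads c0=1 → after 3×micro: 3; S2 reads c2=1 → after 1×micro: 1 ⇒ (c0=1, c1=3, c2=1)
[Gauss-Seidel] macro 1: S0 reads c1=4 → after 2×micro: 1; S1 reads c0=1 → after 3×micro: 4; S2 reads c2=2 → after 1×micro: 0 ⇒ (c0=1, c1=4, c2=0)
[Gauss-Seidel] macro 2: S0 reads c1=4 → after 2×micro: 1; S1 reads c0=1 → after 3×micro: 4; S2 reads c2=0 → after 1×micro: 1 ⇒ (c0=1, c1=4, c2=1)
[Gauss-Seidel] macro 3: S0 reads c1=4 → after 2×micro: 1; S1 reads c0=1 → after 3×micro: 4; S2 reads c2=1 → after 1×micro: 1 ⇒ (c0=1, c1=4, c2=1)
[Gauss-Seidel] macro 4: S0 reads c1=4 → after 2×micro: 1; S1 reads c0=1 → after 3×micro: 4; S2 reads c2=1 → after 1×micro: 1 ⇒ (c0=1, c1=4, c2=1)
[Gauss-Seidel] macro 5: S0 reads c1=4 → after 2×micro: 1; S1 reads c0=1 → after 3×micro: 4; S2 reads c2=1 → after 1×micro: 1 ⇒ (c0=1, c1=4, c2=1)
[Gauss-Seidel] macro 6: S0 reads c1=4 → after 2×micro: 1; S1 reads c0=1 → after 3×micro: 4; S2 reads c2=1 → after 1×micro: 1 ⇒ (c0=1, c1=4, c2=1)
[Gauss-Seidel] macro 7: S0 reads c1=4 → after 2×micro: 1; S1 reads c0=1 → after 3×micro: 4; S2 reads c2=1 → after 1×micro: 1 ⇒ (c0=1, c1=4, c2=1)
[Gauss-Seidel] macro 8: S0 reads c1=4 → after 2×micro: 1; S1 reads c0=1 → after 3×micro: 4; S2 reads c2=1 → after 1×micro: 1 ⇒ (c0=1, c1=4, c2=1)
[Gauss-Seidel] macro 9: S0 reads c1=4 → after 2×micro: 1; S1 reads c0=1 → after 3×micro: 4; S2 reads c2=1 → after 1×micro: 1 ⇒ (c0=1, c1=4, c2=1)
[Gauss-Seidel] macro 10: S0 reads c1=4 → after 2×micro: 1; S1 reads c0=1 → after 3×micro: 4; S2 reads c2=1 → after 1×micro: 1 ⇒ (c0=1, c1=4, c2=1)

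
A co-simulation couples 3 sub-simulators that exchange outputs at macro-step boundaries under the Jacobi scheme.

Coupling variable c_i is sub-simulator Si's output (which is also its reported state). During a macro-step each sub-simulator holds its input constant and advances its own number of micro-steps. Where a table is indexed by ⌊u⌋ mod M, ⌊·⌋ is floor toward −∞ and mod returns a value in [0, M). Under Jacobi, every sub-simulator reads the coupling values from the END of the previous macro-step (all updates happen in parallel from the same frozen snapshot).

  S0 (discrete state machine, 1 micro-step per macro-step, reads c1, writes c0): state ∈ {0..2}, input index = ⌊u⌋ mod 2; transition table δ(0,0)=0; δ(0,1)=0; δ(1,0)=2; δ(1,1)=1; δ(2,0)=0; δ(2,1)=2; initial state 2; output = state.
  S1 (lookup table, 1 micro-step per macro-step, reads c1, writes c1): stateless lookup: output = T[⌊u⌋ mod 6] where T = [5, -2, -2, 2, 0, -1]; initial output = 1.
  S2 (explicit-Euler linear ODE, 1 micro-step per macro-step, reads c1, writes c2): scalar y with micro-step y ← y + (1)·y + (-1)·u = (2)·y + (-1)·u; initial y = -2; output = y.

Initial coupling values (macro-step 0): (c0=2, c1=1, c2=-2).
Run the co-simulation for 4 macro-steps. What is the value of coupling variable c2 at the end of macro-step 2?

macro 1: S0 reads c1=1 → after 1×micro: 2; S1 reads c1=1 → after 1×micro: -2; S2 reads c1=1 → after 1×micro: -5 ⇒ (c0=2, c1=-2, c2=-5)
macro 2: S0 reads c1=-2 → after 1×micro: 0; S1 reads c1=-2 → after 1×micro: 0; S2 reads c1=-2 → after 1×micro: -8 ⇒ (c0=0, c1=0, c2=-8)
macro 3: S0 reads c1=0 → after 1×micro: 0; S1 reads c1=0 → after 1×micro: 5; S2 reads c1=0 → after 1×micro: -16 ⇒ (c0=0, c1=5, c2=-16)
macro 4: S0 reads c1=5 → after 1×micro: 0; S1 reads c1=5 → after 1×micro: -1; S2 reads c1=5 → after 1×micro: -37 ⇒ (c0=0, c1=-1, c2=-37)

c2 at macro-step 2 = -8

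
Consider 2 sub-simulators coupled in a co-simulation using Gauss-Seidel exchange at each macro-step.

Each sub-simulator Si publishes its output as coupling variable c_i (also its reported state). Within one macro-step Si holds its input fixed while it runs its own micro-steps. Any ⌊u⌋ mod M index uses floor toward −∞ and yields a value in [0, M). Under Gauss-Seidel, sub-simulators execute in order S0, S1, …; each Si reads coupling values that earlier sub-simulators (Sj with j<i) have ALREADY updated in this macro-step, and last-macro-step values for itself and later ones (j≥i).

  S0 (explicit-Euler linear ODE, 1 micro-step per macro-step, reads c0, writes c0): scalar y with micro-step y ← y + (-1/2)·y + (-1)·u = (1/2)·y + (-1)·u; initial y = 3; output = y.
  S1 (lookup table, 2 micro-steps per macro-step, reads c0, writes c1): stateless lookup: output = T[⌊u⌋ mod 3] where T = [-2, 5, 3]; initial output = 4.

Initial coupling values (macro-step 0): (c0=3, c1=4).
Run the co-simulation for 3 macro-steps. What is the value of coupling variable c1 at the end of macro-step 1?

macro 1: S0 reads c0=3 → after 1×micro: -3/2; S1 reads c0=-3/2 → after 2×micro: 5 ⇒ (c0=-3/2, c1=5)
macro 2: S0 reads c0=-3/2 → after 1×micro: 3/4; S1 reads c0=3/4 → after 2×micro: -2 ⇒ (c0=3/4, c1=-2)
macro 3: S0 reads c0=3/4 → after 1×micro: -3/8; S1 reads c0=-3/8 → after 2×micro: 3 ⇒ (c0=-3/8, c1=3)

c1 at macro-step 1 = 5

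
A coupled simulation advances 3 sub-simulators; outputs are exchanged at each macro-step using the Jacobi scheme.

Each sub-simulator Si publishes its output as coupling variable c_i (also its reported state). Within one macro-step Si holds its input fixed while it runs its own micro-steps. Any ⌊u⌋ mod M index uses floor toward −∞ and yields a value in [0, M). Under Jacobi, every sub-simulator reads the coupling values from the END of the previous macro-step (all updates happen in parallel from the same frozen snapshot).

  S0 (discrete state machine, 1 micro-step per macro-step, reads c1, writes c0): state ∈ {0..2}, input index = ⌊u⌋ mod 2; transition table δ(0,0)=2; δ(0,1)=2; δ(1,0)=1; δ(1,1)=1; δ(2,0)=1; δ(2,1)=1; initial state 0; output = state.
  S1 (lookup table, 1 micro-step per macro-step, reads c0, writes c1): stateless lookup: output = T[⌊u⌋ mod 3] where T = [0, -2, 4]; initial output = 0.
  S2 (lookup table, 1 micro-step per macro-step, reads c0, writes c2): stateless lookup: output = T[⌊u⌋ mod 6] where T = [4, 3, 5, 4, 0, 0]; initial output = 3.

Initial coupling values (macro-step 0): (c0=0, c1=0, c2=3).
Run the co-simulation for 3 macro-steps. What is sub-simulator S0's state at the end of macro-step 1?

macro 1: S0 reads c1=0 → after 1×micro: 2; S1 reads c0=0 → after 1×micro: 0; S2 reads c0=0 → after 1×micro: 4 ⇒ (c0=2, c1=0, c2=4)
macro 2: S0 reads c1=0 → after 1×micro: 1; S1 reads c0=2 → after 1×micro: 4; S2 reads c0=2 → after 1×micro: 5 ⇒ (c0=1, c1=4, c2=5)
macro 3: S0 reads c1=4 → after 1×micro: 1; S1 reads c0=1 → after 1×micro: -2; S2 reads c0=1 → after 1×micro: 3 ⇒ (c0=1, c1=-2, c2=3)

S0 state at macro-step 1 = 2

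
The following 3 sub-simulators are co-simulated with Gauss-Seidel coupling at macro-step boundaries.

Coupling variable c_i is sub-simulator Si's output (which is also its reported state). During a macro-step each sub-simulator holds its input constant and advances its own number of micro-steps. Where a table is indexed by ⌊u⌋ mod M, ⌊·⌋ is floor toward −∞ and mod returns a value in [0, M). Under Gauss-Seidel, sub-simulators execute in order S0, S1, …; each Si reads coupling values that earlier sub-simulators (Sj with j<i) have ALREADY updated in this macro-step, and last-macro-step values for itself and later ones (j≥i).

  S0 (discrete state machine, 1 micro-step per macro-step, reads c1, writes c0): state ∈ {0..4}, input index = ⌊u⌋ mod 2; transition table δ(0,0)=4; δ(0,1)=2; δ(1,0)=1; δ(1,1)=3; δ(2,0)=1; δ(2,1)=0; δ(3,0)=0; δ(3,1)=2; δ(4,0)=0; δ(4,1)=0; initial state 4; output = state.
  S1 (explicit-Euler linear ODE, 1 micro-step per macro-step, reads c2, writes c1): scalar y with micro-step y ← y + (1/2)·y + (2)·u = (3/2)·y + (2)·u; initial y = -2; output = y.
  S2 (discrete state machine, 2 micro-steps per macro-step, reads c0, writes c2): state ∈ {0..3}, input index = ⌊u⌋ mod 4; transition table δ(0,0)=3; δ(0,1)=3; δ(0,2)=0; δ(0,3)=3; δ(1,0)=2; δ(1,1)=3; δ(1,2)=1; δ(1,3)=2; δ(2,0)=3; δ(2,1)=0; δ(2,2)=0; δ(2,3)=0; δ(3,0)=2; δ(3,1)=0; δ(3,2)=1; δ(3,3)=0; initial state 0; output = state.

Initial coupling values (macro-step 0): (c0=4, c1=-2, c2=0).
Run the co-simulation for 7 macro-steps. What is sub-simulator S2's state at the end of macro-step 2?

macro 1: S0 reads c1=-2 → after 1×micro: 0; S1 reads c2=0 → after 1×micro: -3; S2 reads c0=0 → after 2×micro: 2 ⇒ (c0=0, c1=-3, c2=2)
macro 2: S0 reads c1=-3 → after 1×micro: 2; S1 reads c2=2 → after 1×micro: -1/2; S2 reads c0=2 → after 2×micro: 0 ⇒ (c0=2, c1=-1/2, c2=0)
macro 3: S0 reads c1=-1/2 → after 1×micro: 0; S1 reads c2=0 → after 1×micro: -3/4; S2 reads c0=0 → after 2×micro: 2 ⇒ (c0=0, c1=-3/4, c2=2)
macro 4: S0 reads c1=-3/4 → after 1×micro: 2; S1 reads c2=2 → after 1×micro: 23/8; S2 reads c0=2 → after 2×micro: 0 ⇒ (c0=2, c1=23/8, c2=0)
macro 5: S0 reads c1=23/8 → after 1×micro: 1; S1 reads c2=0 → after 1×micro: 69/16; S2 reads c0=1 → after 2×micro: 0 ⇒ (c0=1, c1=69/16, c2=0)
macro 6: S0 reads c1=69/16 → after 1×micro: 1; S1 reads c2=0 → after 1×micro: 207/32; S2 reads c0=1 → after 2×micro: 0 ⇒ (c0=1, c1=207/32, c2=0)
macro 7: S0 reads c1=207/32 → after 1×micro: 1; S1 reads c2=0 → after 1×micro: 621/64; S2 reads c0=1 → after 2×micro: 0 ⇒ (c0=1, c1=621/64, c2=0)

S2 state at macro-step 2 = 0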